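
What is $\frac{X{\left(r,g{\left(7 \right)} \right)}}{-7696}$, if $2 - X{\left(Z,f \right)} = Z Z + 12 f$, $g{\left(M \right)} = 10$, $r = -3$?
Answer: $\frac{127}{7696} \approx 0.016502$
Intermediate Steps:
$X{\left(Z,f \right)} = 2 - Z^{2} - 12 f$ ($X{\left(Z,f \right)} = 2 - \left(Z Z + 12 f\right) = 2 - \left(Z^{2} + 12 f\right) = 2 - Z^{2} - 12 f$)
$\frac{X{\left(r,g{\left(7 \right)} \right)}}{-7696} = \frac{2 - \left(-3\right)^{2} - 120}{-7696} = \left(2 - 9 - 120\right) \left(- \frac{1}{7696}\right) = \left(-127\right) \left(- \frac{1}{7696}\right) = \frac{127}{7696}$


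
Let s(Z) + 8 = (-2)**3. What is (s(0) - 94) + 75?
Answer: -35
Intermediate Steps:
s(Z) = -16 (s(Z) = -8 + (-2)**3 = -8 - 8 = -16)
(s(0) - 94) + 75 = (-16 - 94) + 75 = -110 + 75 = -35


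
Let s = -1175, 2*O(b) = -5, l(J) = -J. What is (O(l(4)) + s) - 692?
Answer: -3739/2 ≈ -1869.5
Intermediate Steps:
O(b) = -5/2 (O(b) = (1/2)*(-5) = -5/2)
(O(l(4)) + s) - 692 = (-5/2 - 1175) - 692 = -2355/2 - 692 = -3739/2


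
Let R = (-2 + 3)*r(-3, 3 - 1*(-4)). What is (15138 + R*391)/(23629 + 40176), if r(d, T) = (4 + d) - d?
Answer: 2386/9115 ≈ 0.26177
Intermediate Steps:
r(d, T) = 4
R = 4 (R = (-2 + 3)*4 = 1*4 = 4)
(15138 + R*391)/(23629 + 40176) = (15138 + 4*391)/(23629 + 40176) = (15138 + 1564)/63805 = 16702*(1/63805) = 2386/9115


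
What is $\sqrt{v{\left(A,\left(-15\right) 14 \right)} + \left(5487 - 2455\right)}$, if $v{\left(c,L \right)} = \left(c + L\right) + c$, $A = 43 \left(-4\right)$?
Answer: $\sqrt{2478} \approx 49.78$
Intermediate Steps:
$A = -172$
$v{\left(c,L \right)} = L + 2 c$ ($v{\left(c,L \right)} = \left(L + c\right) + c = L + 2 c$)
$\sqrt{v{\left(A,\left(-15\right) 14 \right)} + \left(5487 - 2455\right)} = \sqrt{\left(\left(-15\right) 14 + 2 \left(-172\right)\right) + \left(5487 - 2455\right)} = \sqrt{\left(-210 - 344\right) + \left(5487 - 2455\right)} = \sqrt{-554 + 3032} = \sqrt{2478}$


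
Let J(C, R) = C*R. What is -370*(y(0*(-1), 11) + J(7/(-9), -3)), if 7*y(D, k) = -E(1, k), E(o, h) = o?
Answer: -17020/21 ≈ -810.48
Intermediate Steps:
y(D, k) = -⅐ (y(D, k) = (-1*1)/7 = (⅐)*(-1) = -⅐)
-370*(y(0*(-1), 11) + J(7/(-9), -3)) = -370*(-⅐ + (7/(-9))*(-3)) = -370*(-⅐ + (7*(-⅑))*(-3)) = -370*(-⅐ - 7/9*(-3)) = -370*(-⅐ + 7/3) = -370*46/21 = -17020/21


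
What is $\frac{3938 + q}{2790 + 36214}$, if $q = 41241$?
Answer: $\frac{45179}{39004} \approx 1.1583$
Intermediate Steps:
$\frac{3938 + q}{2790 + 36214} = \frac{3938 + 41241}{2790 + 36214} = \frac{45179}{39004}$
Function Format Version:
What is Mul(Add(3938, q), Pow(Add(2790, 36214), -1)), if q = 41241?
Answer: Rational(45179, 39004) ≈ 1.1583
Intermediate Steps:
Mul(Add(3938, q), Pow(Add(2790, 36214), -1)) = Mul(Add(3938, 41241), Pow(Add(2790, 36214), -1)) = Mul(45179, Pow(39004, -1)) = Mul(45179, Rational(1, 39004)) = Rational(45179, 39004)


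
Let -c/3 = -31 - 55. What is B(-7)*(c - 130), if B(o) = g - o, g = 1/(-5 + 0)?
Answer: 4352/5 ≈ 870.40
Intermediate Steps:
g = -⅕ (g = 1/(-5) = -⅕ ≈ -0.20000)
c = 258 (c = -3*(-31 - 55) = -3*(-86) = 258)
B(o) = -⅕ - o
B(-7)*(c - 130) = (-⅕ - 1*(-7))*(258 - 130) = (-⅕ + 7)*128 = (34/5)*128 = 4352/5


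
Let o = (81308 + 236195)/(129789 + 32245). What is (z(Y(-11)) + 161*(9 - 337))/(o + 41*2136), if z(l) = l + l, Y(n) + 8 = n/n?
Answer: -8558959948/14190607087 ≈ -0.60314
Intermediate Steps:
o = 317503/162034 ≈ 1.9595
Y(n) = -7 (Y(n) = -8 + n/n = -8 + 1 = -7)
z(l) = 2*l
(z(Y(-11)) + 161*(9 - 337))/(o + 41*2136) = (2*(-7) + 161*(9 - 337))/(317503/162034 + 41*2136) = (-14 + 161*(-328))/(317503/162034 + 87576) = (-14 - 52808)/(14190607087/162034) = -52822*162034/14190607087 = -8558959948/14190607087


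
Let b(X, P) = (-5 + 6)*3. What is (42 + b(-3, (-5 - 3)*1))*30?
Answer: 1350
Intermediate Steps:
b(X, P) = 3 (b(X, P) = 1*3 = 3)
(42 + b(-3, (-5 - 3)*1))*30 = (42 + 3)*30 = 45*30 = 1350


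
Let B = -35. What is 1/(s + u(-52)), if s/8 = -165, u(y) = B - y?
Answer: -1/1303 ≈ -0.00076746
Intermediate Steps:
u(y) = -35 - y
s = -1320 (s = 8*(-165) = -1320)
1/(s + u(-52)) = 1/(-1320 + (-35 - 1*(-52))) = 1/(-1320 + (-35 + 52)) = 1/(-1320 + 17) = 1/(-1303) = -1/1303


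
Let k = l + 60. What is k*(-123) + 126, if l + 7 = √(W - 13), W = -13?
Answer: -6393 - 123*I*√26 ≈ -6393.0 - 627.18*I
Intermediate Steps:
l = -7 + I*√26 (l = -7 + √(-13 - 13) = -7 + √(-26) = -7 + I*√26 ≈ -7.0 + 5.099*I)
k = 53 + I*√26 (k = (-7 + I*√26) + 60 = 53 + I*√26 ≈ 53.0 + 5.099*I)
k*(-123) + 126 = (53 + I*√26)*(-123) + 126 = (-6519 - 123*I*√26) + 126 = -6393 - 123*I*√26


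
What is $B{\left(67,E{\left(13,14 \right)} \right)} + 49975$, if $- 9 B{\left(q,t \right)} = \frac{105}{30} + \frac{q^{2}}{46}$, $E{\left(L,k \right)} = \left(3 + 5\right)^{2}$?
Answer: $\frac{3447500}{69} \approx 49964.0$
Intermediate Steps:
$E{\left(L,k \right)} = 64$ ($E{\left(L,k \right)} = 8^{2} = 64$)
$B{\left(q,t \right)} = - \frac{7}{18} - \frac{q^{2}}{414}$ ($B{\left(q,t \right)} = - \frac{\frac{105}{30} + \frac{q^{2}}{46}}{9} = - \frac{105 \cdot \frac{1}{30} + q^{2} \cdot \frac{1}{46}}{9} = - \frac{\frac{7}{2} + \frac{q^{2}}{46}}{9} = - \frac{7}{18} - \frac{q^{2}}{414}$)
$B{\left(67,E{\left(13,14 \right)} \right)} + 49975 = \left(- \frac{7}{18} - \frac{67^{2}}{414}\right) + 49975 = \left(- \frac{7}{18} - \frac{4489}{414}\right) + 49975 = - \frac{775}{69} + 49975 = \frac{3447500}{69}$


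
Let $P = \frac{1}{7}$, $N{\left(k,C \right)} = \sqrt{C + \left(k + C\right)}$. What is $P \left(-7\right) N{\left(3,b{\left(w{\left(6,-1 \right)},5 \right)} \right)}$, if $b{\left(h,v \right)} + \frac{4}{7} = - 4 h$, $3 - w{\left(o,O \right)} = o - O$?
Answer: $- \frac{\sqrt{1659}}{7} \approx -5.8187$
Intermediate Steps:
$w{\left(o,O \right)} = 3 + O - o$ ($w{\left(o,O \right)} = 3 - \left(o - O\right) = 3 + \left(O - o\right) = 3 + O - o$)
$b{\left(h,v \right)} = - \frac{4}{7} - 4 h$
$N{\left(k,C \right)} = \sqrt{k + 2 C}$ ($N{\left(k,C \right)} = \sqrt{C + \left(C + k\right)} = \sqrt{k + 2 C}$)
$P = \frac{1}{7} \approx 0.14286$
$P \left(-7\right) N{\left(3,b{\left(w{\left(6,-1 \right)},5 \right)} \right)} = \frac{1}{7} \left(-7\right) \sqrt{3 + 2 \left(- \frac{4}{7} - 4 \left(3 - 1 - 6\right)\right)} = - \sqrt{3 + 2 \left(- \frac{4}{7} - 4 \left(3 - 1 - 6\right)\right)} = - \sqrt{3 + 2 \left(- \frac{4}{7} - -16\right)} = - \sqrt{3 + 2 \left(- \frac{4}{7} + 16\right)} = - \sqrt{3 + 2 \cdot \frac{108}{7}} = - \sqrt{3 + \frac{216}{7}} = - \sqrt{\frac{237}{7}} = - \frac{\sqrt{1659}}{7}$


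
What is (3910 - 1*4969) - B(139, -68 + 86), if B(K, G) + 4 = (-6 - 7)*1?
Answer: -1042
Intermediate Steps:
B(K, G) = -17 (B(K, G) = -4 + (-6 - 7)*1 = -4 - 13*1 = -4 - 13 = -17)
(3910 - 1*4969) - B(139, -68 + 86) = (3910 - 1*4969) - 1*(-17) = (3910 - 4969) + 17 = -1059 + 17 = -1042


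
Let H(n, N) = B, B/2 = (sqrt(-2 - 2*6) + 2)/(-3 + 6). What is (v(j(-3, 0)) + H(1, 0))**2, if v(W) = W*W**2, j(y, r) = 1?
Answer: -7/9 + 28*I*sqrt(14)/9 ≈ -0.77778 + 11.641*I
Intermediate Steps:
B = 4/3 + 2*I*sqrt(14)/3 (B = 2*((sqrt(-2 - 2*6) + 2)/(-3 + 6)) = 2*((sqrt(-2 - 12) + 2)/3) = 2*((sqrt(-14) + 2)*(1/3)) = 2*((I*sqrt(14) + 2)*(1/3)) = 2*((2 + I*sqrt(14))*(1/3)) = 2*(2/3 + I*sqrt(14)/3) = 4/3 + 2*I*sqrt(14)/3 ≈ 1.3333 + 2.4944*I)
v(W) = W**3
H(n, N) = 4/3 + 2*I*sqrt(14)/3
(v(j(-3, 0)) + H(1, 0))**2 = (1**3 + (4/3 + 2*I*sqrt(14)/3))**2 = (1 + (4/3 + 2*I*sqrt(14)/3))**2 = (7/3 + 2*I*sqrt(14)/3)**2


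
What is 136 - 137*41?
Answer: -5481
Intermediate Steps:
136 - 137*41 = 136 - 5617 = -5481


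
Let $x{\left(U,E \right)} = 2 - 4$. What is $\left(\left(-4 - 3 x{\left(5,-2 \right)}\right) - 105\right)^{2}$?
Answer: $10609$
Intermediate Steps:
$x{\left(U,E \right)} = -2$ ($x{\left(U,E \right)} = 2 - 4 = -2$)
$\left(\left(-4 - 3 x{\left(5,-2 \right)}\right) - 105\right)^{2} = \left(\left(-4 - -6\right) - 105\right)^{2} = \left(\left(-4 + 6\right) - 105\right)^{2} = \left(2 - 105\right)^{2} = \left(-103\right)^{2} = 10609$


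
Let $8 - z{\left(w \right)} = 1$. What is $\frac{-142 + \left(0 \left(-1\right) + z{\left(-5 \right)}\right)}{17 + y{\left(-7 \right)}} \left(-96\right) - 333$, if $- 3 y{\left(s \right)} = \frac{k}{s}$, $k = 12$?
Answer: $\frac{16587}{41} \approx 404.56$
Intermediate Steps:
$z{\left(w \right)} = 7$ ($z{\left(w \right)} = 8 - 1 = 7$)
$y{\left(s \right)} = - \frac{4}{s}$ ($y{\left(s \right)} = - \frac{12 \frac{1}{s}}{3} = - \frac{4}{s}$)
$\frac{-142 + \left(0 \left(-1\right) + z{\left(-5 \right)}\right)}{17 + y{\left(-7 \right)}} \left(-96\right) - 333 = \frac{-142 + \left(0 \left(-1\right) + 7\right)}{17 - \frac{4}{-7}} \left(-96\right) - 333 = \frac{-142 + \left(0 + 7\right)}{17 - - \frac{4}{7}} \left(-96\right) - 333 = \frac{-142 + 7}{17 + \frac{4}{7}} \left(-96\right) - 333 = - \frac{135}{\frac{123}{7}} \left(-96\right) - 333 = \left(-135\right) \frac{7}{123} \left(-96\right) - 333 = \left(- \frac{315}{41}\right) \left(-96\right) - 333 = \frac{30240}{41} - 333 = \frac{16587}{41}$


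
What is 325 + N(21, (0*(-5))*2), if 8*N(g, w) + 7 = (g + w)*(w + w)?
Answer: 2593/8 ≈ 324.13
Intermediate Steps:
N(g, w) = -7/8 + w*(g + w)/4 (N(g, w) = -7/8 + ((g + w)*(w + w))/8 = -7/8 + ((g + w)*(2*w))/8 = -7/8 + (2*w*(g + w))/8 = -7/8 + w*(g + w)/4)
325 + N(21, (0*(-5))*2) = 325 + (-7/8 + ((0*(-5))*2)²/4 + (¼)*21*((0*(-5))*2)) = 325 + (-7/8 + (0*2)²/4 + (¼)*21*(0*2)) = 325 + (-7/8 + (¼)*0² + (¼)*21*0) = 325 + (-7/8 + (¼)*0 + 0) = 325 + (-7/8 + 0 + 0) = 325 - 7/8 = 2593/8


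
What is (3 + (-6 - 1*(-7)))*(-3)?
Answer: -12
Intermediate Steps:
(3 + (-6 - 1*(-7)))*(-3) = (3 + (-6 + 7))*(-3) = (3 + 1)*(-3) = 4*(-3) = -12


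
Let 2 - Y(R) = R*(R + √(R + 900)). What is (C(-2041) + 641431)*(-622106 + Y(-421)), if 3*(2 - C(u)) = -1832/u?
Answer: -3139421434060315/6123 + 1653474311767*√479/6123 ≈ -5.0682e+11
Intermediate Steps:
C(u) = 2 + 1832/(3*u) (C(u) = 2 - (-1832)/(3*u) = 2 + 1832/(3*u))
Y(R) = 2 - R*(R + √(900 + R)) (Y(R) = 2 - R*(R + √(R + 900)) = 2 - R*(R + √(900 + R)))
(C(-2041) + 641431)*(-622106 + Y(-421)) = ((2 + (1832/3)/(-2041)) + 641431)*(-622106 + (2 - 1*(-421)² - 1*(-421)*√(900 - 421))) = ((2 + (1832/3)*(-1/2041)) + 641431)*(-622106 + (2 - 1*177241 - 1*(-421)*√479)) = ((2 - 1832/6123) + 641431)*(-622106 + (2 - 177241 + 421*√479)) = (10414/6123 + 641431)*(-622106 + (-177239 + 421*√479)) = 3927492427*(-799345 + 421*√479)/6123 = -3139421434060315/6123 + 1653474311767*√479/6123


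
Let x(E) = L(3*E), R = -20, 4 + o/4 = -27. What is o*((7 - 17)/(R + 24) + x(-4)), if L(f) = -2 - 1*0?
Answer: 558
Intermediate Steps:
o = -124 (o = -16 + 4*(-27) = -16 - 108 = -124)
L(f) = -2 (L(f) = -2 + 0 = -2)
x(E) = -2
o*((7 - 17)/(R + 24) + x(-4)) = -124*((7 - 17)/(-20 + 24) - 2) = -124*(-10/4 - 2) = -124*(-10*1/4 - 2) = -124*(-5/2 - 2) = -124*(-9/2) = 558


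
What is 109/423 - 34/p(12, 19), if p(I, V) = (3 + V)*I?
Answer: 2399/18612 ≈ 0.12890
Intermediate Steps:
p(I, V) = I*(3 + V)
109/423 - 34/p(12, 19) = 109/423 - 34*1/(12*(3 + 19)) = 109*(1/423) - 34/(12*22) = 109/423 - 34/264 = 109/423 - 34*1/264 = 109/423 - 17/132 = 2399/18612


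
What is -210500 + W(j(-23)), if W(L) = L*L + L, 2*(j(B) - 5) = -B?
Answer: -840845/4 ≈ -2.1021e+5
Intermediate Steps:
j(B) = 5 - B/2 (j(B) = 5 + (-B)/2 = 5 - B/2)
W(L) = L + L² (W(L) = L² + L = L + L²)
-210500 + W(j(-23)) = -210500 + (5 - ½*(-23))*(1 + (5 - ½*(-23))) = -210500 + (5 + 23/2)*(1 + (5 + 23/2)) = -210500 + 33*(1 + 33/2)/2 = -210500 + (33/2)*(35/2) = -210500 + 1155/4 = -840845/4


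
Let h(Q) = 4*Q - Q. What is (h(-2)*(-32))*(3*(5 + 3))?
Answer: 4608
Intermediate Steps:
h(Q) = 3*Q
(h(-2)*(-32))*(3*(5 + 3)) = ((3*(-2))*(-32))*(3*(5 + 3)) = (-6*(-32))*(3*8) = 192*24 = 4608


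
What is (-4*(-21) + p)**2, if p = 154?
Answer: 56644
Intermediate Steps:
(-4*(-21) + p)**2 = (-4*(-21) + 154)**2 = (84 + 154)**2 = 238**2 = 56644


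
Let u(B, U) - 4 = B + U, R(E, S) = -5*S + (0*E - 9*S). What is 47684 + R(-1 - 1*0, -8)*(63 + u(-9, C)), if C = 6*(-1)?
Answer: 53508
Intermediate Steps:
C = -6
R(E, S) = -14*S (R(E, S) = -5*S + (0 - 9*S) = -5*S - 9*S = -14*S)
u(B, U) = 4 + B + U (u(B, U) = 4 + (B + U) = 4 + B + U)
47684 + R(-1 - 1*0, -8)*(63 + u(-9, C)) = 47684 + (-14*(-8))*(63 + (4 - 9 - 6)) = 47684 + 112*(63 - 11) = 47684 + 112*52 = 47684 + 5824 = 53508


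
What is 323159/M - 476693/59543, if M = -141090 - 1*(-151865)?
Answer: 14105489262/641575825 ≈ 21.986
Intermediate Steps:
M = 10775 (M = -141090 + 151865 = 10775)
323159/M - 476693/59543 = 323159/10775 - 476693/59543 = 14105489262/641575825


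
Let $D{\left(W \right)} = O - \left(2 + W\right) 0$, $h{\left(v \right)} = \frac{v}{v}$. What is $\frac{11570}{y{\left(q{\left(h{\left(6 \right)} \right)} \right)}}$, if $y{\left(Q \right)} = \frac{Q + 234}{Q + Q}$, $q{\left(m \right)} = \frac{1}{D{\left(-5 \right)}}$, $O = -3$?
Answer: $- \frac{23140}{701} \approx -33.01$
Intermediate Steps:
$h{\left(v \right)} = 1$
$D{\left(W \right)} = -3$ ($D{\left(W \right)} = -3 - \left(2 + W\right) 0 = -3 - 0 = -3 + 0 = -3$)
$q{\left(m \right)} = - \frac{1}{3}$ ($q{\left(m \right)} = \frac{1}{-3} = - \frac{1}{3}$)
$y{\left(Q \right)} = \frac{234 + Q}{2 Q}$
$\frac{11570}{y{\left(q{\left(h{\left(6 \right)} \right)} \right)}} = \frac{11570}{\frac{1}{2} \frac{1}{- \frac{1}{3}} \left(234 - \frac{1}{3}\right)} = \frac{11570}{\frac{1}{2} \left(-3\right) \frac{701}{3}} = \frac{11570}{- \frac{701}{2}} = 11570 \left(- \frac{2}{701}\right) = - \frac{23140}{701}$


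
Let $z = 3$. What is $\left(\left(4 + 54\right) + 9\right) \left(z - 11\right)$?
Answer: $-536$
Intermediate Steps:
$\left(\left(4 + 54\right) + 9\right) \left(z - 11\right) = \left(\left(4 + 54\right) + 9\right) \left(3 - 11\right) = \left(58 + 9\right) \left(-8\right) = 67 \left(-8\right) = -536$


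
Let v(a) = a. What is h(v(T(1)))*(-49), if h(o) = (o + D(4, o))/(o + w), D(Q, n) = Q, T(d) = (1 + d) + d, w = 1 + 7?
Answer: -343/11 ≈ -31.182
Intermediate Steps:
w = 8
T(d) = 1 + 2*d
h(o) = (4 + o)/(8 + o) (h(o) = (o + 4)/(o + 8) = (4 + o)/(8 + o))
h(v(T(1)))*(-49) = ((4 + (1 + 2*1))/(8 + (1 + 2*1)))*(-49) = ((4 + (1 + 2))/(8 + (1 + 2)))*(-49) = ((4 + 3)/(8 + 3))*(-49) = (7/11)*(-49) = -343/11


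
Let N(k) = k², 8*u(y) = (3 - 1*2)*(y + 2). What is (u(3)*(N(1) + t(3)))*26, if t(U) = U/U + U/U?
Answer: 195/4 ≈ 48.750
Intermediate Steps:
t(U) = 2 (t(U) = 1 + 1 = 2)
u(y) = ¼ + y/8 (u(y) = ((3 - 1*2)*(y + 2))/8 = ((3 - 2)*(2 + y))/8 = (1*(2 + y))/8 = (2 + y)/8 = ¼ + y/8)
(u(3)*(N(1) + t(3)))*26 = ((¼ + (⅛)*3)*(1² + 2))*26 = ((¼ + 3/8)*(1 + 2))*26 = ((5/8)*3)*26 = (15/8)*26 = 195/4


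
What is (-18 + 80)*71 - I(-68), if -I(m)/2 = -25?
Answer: 4352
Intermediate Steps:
I(m) = 50 (I(m) = -2*(-25) = 50)
(-18 + 80)*71 - I(-68) = (-18 + 80)*71 - 1*50 = 62*71 - 50 = 4402 - 50 = 4352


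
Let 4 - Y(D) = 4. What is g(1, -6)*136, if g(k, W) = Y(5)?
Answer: 0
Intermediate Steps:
Y(D) = 0 (Y(D) = 4 - 1*4 = 4 - 4 = 0)
g(k, W) = 0
g(1, -6)*136 = 0*136 = 0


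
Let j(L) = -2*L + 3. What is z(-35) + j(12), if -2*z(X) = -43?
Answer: ½ ≈ 0.50000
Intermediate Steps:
z(X) = 43/2 (z(X) = -½*(-43) = 43/2)
j(L) = 3 - 2*L
z(-35) + j(12) = 43/2 + (3 - 2*12) = 43/2 + (3 - 24) = 43/2 - 21 = ½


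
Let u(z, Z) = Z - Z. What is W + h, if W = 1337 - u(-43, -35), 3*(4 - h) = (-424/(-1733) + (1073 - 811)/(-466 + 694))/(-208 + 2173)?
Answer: 1561765859231/1164627990 ≈ 1341.0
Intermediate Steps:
u(z, Z) = 0
h = 4658236601/1164627990 (h = 4 - (-424/(-1733) + (1073 - 811)/(-466 + 694))/(3*(-208 + 2173)) = 4 - (-424*(-1/1733) + 262/228)/(3*1965) = 4 - (424/1733 + 262*(1/228))/(3*1965) = 4 - (424/1733 + 131/114)/(3*1965) = 4 - 275359/(592686*1965) = 4 - ⅓*275359/388209330 = 4 - 275359/1164627990 = 4658236601/1164627990 ≈ 3.9998)
W = 1337 (W = 1337 - 1*0 = 1337 + 0 = 1337)
W + h = 1337 + 4658236601/1164627990 = 1561765859231/1164627990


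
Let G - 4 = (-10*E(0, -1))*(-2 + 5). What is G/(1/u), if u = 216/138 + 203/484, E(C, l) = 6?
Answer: -88372/253 ≈ -349.30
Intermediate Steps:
u = 22093/11132 (u = 216*(1/138) + 203*(1/484) = 36/23 + 203/484 = 22093/11132 ≈ 1.9846)
G = -176 (G = 4 + (-10*6)*(-2 + 5) = 4 - 60*3 = 4 - 180 = -176)
G/(1/u) = -176/(1/(22093/11132)) = -176/11132/22093 = -176*22093/11132 = -88372/253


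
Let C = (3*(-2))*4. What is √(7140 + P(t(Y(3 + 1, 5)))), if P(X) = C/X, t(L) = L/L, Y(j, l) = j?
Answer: 2*√1779 ≈ 84.356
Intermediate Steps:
C = -24 (C = -6*4 = -24)
t(L) = 1
P(X) = -24/X
√(7140 + P(t(Y(3 + 1, 5)))) = √(7140 - 24/1) = √(7140 - 24*1) = √(7140 - 24) = √7116 = 2*√1779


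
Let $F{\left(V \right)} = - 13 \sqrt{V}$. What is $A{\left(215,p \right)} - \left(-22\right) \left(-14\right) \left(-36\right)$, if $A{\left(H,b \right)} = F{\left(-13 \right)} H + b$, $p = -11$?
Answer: $11077 - 2795 i \sqrt{13} \approx 11077.0 - 10078.0 i$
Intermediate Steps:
$A{\left(H,b \right)} = b - 13 i H \sqrt{13}$ ($A{\left(H,b \right)} = - 13 \sqrt{-13} H + b = - 13 i \sqrt{13} H + b = - 13 i H \sqrt{13} + b = b - 13 i H \sqrt{13}$)
$A{\left(215,p \right)} - \left(-22\right) \left(-14\right) \left(-36\right) = \left(-11 - 13 i 215 \sqrt{13}\right) - \left(-22\right) \left(-14\right) \left(-36\right) = \left(-11 - 2795 i \sqrt{13}\right) - 308 \left(-36\right) = \left(-11 - 2795 i \sqrt{13}\right) - -11088 = \left(-11 - 2795 i \sqrt{13}\right) + 11088 = 11077 - 2795 i \sqrt{13}$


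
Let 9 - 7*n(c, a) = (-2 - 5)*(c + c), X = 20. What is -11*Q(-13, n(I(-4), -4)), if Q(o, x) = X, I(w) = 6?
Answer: -220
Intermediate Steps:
n(c, a) = 9/7 + 2*c (n(c, a) = 9/7 - (-2 - 5)*(c + c)/7 = 9/7 - (-1)*2*c = 9/7 - (-2)*c = 9/7 + 2*c)
Q(o, x) = 20
-11*Q(-13, n(I(-4), -4)) = -11*20 = -220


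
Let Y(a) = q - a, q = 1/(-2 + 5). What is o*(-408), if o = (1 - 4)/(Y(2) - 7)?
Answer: -1836/13 ≈ -141.23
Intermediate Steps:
q = ⅓ (q = 1/3 = ⅓ ≈ 0.33333)
Y(a) = ⅓ - a
o = 9/26 (o = (1 - 4)/((⅓ - 1*2) - 7) = -3/((⅓ - 2) - 7) = -3/(-5/3 - 7) = -3/(-26/3) = -3*(-3/26) = 9/26 ≈ 0.34615)
o*(-408) = (9/26)*(-408) = -1836/13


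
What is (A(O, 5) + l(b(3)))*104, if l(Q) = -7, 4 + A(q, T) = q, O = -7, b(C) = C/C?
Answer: -1872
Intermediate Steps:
b(C) = 1
A(q, T) = -4 + q
(A(O, 5) + l(b(3)))*104 = ((-4 - 7) - 7)*104 = (-11 - 7)*104 = -18*104 = -1872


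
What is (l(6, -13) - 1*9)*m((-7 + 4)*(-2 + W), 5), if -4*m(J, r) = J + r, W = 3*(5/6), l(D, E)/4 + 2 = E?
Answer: 483/8 ≈ 60.375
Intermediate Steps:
l(D, E) = -8 + 4*E
W = 5/2 (W = 3*(5*(1/6)) = 3*(5/6) = 5/2 ≈ 2.5000)
m(J, r) = -J/4 - r/4 (m(J, r) = -(J + r)/4 = -J/4 - r/4)
(l(6, -13) - 1*9)*m((-7 + 4)*(-2 + W), 5) = ((-8 + 4*(-13)) - 1*9)*(-(-7 + 4)*(-2 + 5/2)/4 - 1/4*5) = ((-8 - 52) - 9)*(-(-3)/(4*2) - 5/4) = (-60 - 9)*(-1/4*(-3/2) - 5/4) = -69*(3/8 - 5/4) = -69*(-7/8) = 483/8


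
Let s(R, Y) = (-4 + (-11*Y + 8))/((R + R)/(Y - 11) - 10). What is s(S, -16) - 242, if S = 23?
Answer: -20333/79 ≈ -257.38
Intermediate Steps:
s(R, Y) = (4 - 11*Y)/(-10 + 2*R/(-11 + Y)) (s(R, Y) = (-4 + (8 - 11*Y))/((2*R)/(-11 + Y) - 10) = (4 - 11*Y)/(2*R/(-11 + Y) - 10) = (4 - 11*Y)/(-10 + 2*R/(-11 + Y)))
s(S, -16) - 242 = (-44 - 11*(-16)² + 125*(-16))/(2*(55 + 23 - 5*(-16))) - 242 = (-44 - 11*256 - 2000)/(2*(55 + 23 + 80)) - 242 = (½)*(-44 - 2816 - 2000)/158 - 242 = (½)*(1/158)*(-4860) - 242 = -1215/79 - 242 = -20333/79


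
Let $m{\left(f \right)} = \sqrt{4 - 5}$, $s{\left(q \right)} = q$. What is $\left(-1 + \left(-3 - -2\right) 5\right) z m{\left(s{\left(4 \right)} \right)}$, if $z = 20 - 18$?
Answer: $- 12 i \approx - 12.0 i$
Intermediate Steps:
$m{\left(f \right)} = i$ ($m{\left(f \right)} = \sqrt{-1} = i$)
$z = 2$ ($z = 20 - 18 = 2$)
$\left(-1 + \left(-3 - -2\right) 5\right) z m{\left(s{\left(4 \right)} \right)} = \left(-1 + \left(-3 - -2\right) 5\right) 2 i = \left(-1 + \left(-3 + 2\right) 5\right) 2 i = \left(-1 - 5\right) 2 i = \left(-6\right) 2 i = - 12 i$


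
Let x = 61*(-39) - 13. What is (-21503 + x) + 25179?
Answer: 1284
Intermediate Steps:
x = -2392 (x = -2379 - 13 = -2392)
(-21503 + x) + 25179 = (-21503 - 2392) + 25179 = -23895 + 25179 = 1284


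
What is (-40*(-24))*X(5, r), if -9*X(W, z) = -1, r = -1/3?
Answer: 320/3 ≈ 106.67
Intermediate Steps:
r = -⅓ (r = -1*⅓ = -⅓ ≈ -0.33333)
X(W, z) = ⅑ (X(W, z) = -⅑*(-1) = ⅑)
(-40*(-24))*X(5, r) = -40*(-24)*(⅑) = 960*(⅑) = 320/3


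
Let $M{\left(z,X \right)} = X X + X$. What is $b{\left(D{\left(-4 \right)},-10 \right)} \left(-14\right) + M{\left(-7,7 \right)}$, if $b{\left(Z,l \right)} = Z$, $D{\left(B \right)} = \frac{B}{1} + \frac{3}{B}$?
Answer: $\frac{245}{2} \approx 122.5$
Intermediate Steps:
$D{\left(B \right)} = B + \frac{3}{B}$ ($D{\left(B \right)} = B 1 + \frac{3}{B} = B + \frac{3}{B}$)
$M{\left(z,X \right)} = X + X^{2}$ ($M{\left(z,X \right)} = X^{2} + X = X + X^{2}$)
$b{\left(D{\left(-4 \right)},-10 \right)} \left(-14\right) + M{\left(-7,7 \right)} = \left(-4 + \frac{3}{-4}\right) \left(-14\right) + 7 \left(1 + 7\right) = \left(-4 + 3 \left(- \frac{1}{4}\right)\right) \left(-14\right) + 7 \cdot 8 = \left(-4 - \frac{3}{4}\right) \left(-14\right) + 56 = \left(- \frac{19}{4}\right) \left(-14\right) + 56 = \frac{133}{2} + 56 = \frac{245}{2}$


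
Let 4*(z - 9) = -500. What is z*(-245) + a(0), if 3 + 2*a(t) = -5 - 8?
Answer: 28412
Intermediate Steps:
a(t) = -8 (a(t) = -3/2 + (-5 - 8)/2 = -3/2 + (½)*(-13) = -3/2 - 13/2 = -8)
z = -116 (z = 9 + (¼)*(-500) = 9 - 125 = -116)
z*(-245) + a(0) = -116*(-245) - 8 = 28420 - 8 = 28412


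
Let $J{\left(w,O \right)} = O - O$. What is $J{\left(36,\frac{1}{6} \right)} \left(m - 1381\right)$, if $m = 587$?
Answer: $0$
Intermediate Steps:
$J{\left(w,O \right)} = 0$
$J{\left(36,\frac{1}{6} \right)} \left(m - 1381\right) = 0 \left(587 - 1381\right) = 0 \left(-794\right) = 0$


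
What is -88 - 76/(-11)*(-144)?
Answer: -11912/11 ≈ -1082.9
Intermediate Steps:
-88 - 76/(-11)*(-144) = -88 - 76*(-1/11)*(-144) = -88 + (76/11)*(-144) = -88 - 10944/11 = -11912/11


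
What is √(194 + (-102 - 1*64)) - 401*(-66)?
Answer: 26466 + 2*√7 ≈ 26471.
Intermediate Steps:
√(194 + (-102 - 1*64)) - 401*(-66) = √(194 + (-102 - 64)) + 26466 = √(194 - 166) + 26466 = √28 + 26466 = 2*√7 + 26466 = 26466 + 2*√7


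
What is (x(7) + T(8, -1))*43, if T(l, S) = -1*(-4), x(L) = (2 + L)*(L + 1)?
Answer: 3268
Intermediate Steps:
x(L) = (1 + L)*(2 + L) (x(L) = (2 + L)*(1 + L) = (1 + L)*(2 + L))
T(l, S) = 4
(x(7) + T(8, -1))*43 = ((2 + 7² + 3*7) + 4)*43 = ((2 + 49 + 21) + 4)*43 = (72 + 4)*43 = 76*43 = 3268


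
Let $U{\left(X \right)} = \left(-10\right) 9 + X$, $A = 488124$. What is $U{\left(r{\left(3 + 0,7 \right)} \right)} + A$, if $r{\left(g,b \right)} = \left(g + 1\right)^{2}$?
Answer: $488050$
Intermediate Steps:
$r{\left(g,b \right)} = \left(1 + g\right)^{2}$
$U{\left(X \right)} = -90 + X$
$U{\left(r{\left(3 + 0,7 \right)} \right)} + A = \left(-90 + \left(1 + \left(3 + 0\right)\right)^{2}\right) + 488124 = \left(-90 + \left(1 + 3\right)^{2}\right) + 488124 = \left(-90 + 4^{2}\right) + 488124 = \left(-90 + 16\right) + 488124 = -74 + 488124 = 488050$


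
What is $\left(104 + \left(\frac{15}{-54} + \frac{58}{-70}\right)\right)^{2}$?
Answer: $\frac{4202021329}{396900} \approx 10587.0$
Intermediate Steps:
$\left(104 + \left(\frac{15}{-54} + \frac{58}{-70}\right)\right)^{2} = \left(104 + \left(15 \left(- \frac{1}{54}\right) + 58 \left(- \frac{1}{70}\right)\right)\right)^{2} = \left(104 - \frac{697}{630}\right)^{2} = \left(\frac{64823}{630}\right)^{2} = \frac{4202021329}{396900}$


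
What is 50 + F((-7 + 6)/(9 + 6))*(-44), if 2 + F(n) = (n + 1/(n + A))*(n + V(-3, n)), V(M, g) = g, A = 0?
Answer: 11162/225 ≈ 49.609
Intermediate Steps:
F(n) = -2 + 2*n*(n + 1/n) (F(n) = -2 + (n + 1/(n + 0))*(n + n) = -2 + (n + 1/n)*(2*n) = -2 + 2*n*(n + 1/n))
50 + F((-7 + 6)/(9 + 6))*(-44) = 50 + (2*((-7 + 6)/(9 + 6))²)*(-44) = 50 + (2*(-1/15)²)*(-44) = 50 + (2*(1/225))*(-44) = 50 + (2/225)*(-44) = 50 - 88/225 = 11162/225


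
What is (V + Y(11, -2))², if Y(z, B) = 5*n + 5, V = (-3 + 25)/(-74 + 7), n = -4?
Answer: 1054729/4489 ≈ 234.96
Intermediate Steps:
V = -22/67 (V = 22/(-67) = 22*(-1/67) = -22/67 ≈ -0.32836)
Y(z, B) = -15 (Y(z, B) = 5*(-4) + 5 = -20 + 5 = -15)
(V + Y(11, -2))² = (-22/67 - 15)² = (-1027/67)² = 1054729/4489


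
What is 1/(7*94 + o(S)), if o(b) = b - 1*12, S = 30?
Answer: 1/676 ≈ 0.0014793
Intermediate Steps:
o(b) = -12 + b (o(b) = b - 12 = -12 + b)
1/(7*94 + o(S)) = 1/(7*94 + (-12 + 30)) = 1/(658 + 18) = 1/676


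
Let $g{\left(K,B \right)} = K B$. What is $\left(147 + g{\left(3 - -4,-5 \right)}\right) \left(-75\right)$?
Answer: $-8400$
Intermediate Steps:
$g{\left(K,B \right)} = B K$
$\left(147 + g{\left(3 - -4,-5 \right)}\right) \left(-75\right) = \left(147 - 5 \left(3 - -4\right)\right) \left(-75\right) = \left(147 - 5 \left(3 + 4\right)\right) \left(-75\right) = \left(147 - 35\right) \left(-75\right) = 112 \left(-75\right) = -8400$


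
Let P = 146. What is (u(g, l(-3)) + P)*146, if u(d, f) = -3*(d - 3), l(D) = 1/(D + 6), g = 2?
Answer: 21754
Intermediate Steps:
l(D) = 1/(6 + D)
u(d, f) = 9 - 3*d (u(d, f) = -3*(-3 + d) = 9 - 3*d)
(u(g, l(-3)) + P)*146 = ((9 - 3*2) + 146)*146 = ((9 - 6) + 146)*146 = (3 + 146)*146 = 149*146 = 21754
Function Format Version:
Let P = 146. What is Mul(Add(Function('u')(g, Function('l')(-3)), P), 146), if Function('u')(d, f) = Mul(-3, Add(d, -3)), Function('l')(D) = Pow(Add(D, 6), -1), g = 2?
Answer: 21754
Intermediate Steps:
Function('l')(D) = Pow(Add(6, D), -1)
Function('u')(d, f) = Add(9, Mul(-3, d)) (Function('u')(d, f) = Mul(-3, Add(-3, d)) = Add(9, Mul(-3, d)))
Mul(Add(Function('u')(g, Function('l')(-3)), P), 146) = Mul(Add(Add(9, Mul(-3, 2)), 146), 146) = Mul(Add(Add(9, -6), 146), 146) = Mul(Add(3, 146), 146) = Mul(149, 146) = 21754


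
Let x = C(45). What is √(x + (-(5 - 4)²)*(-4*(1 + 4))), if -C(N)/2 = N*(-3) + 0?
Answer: √290 ≈ 17.029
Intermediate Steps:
C(N) = 6*N (C(N) = -2*(N*(-3) + 0) = -2*(-3*N + 0) = -(-6)*N = 6*N)
x = 270 (x = 6*45 = 270)
√(x + (-(5 - 4)²)*(-4*(1 + 4))) = √(270 + (-(5 - 4)²)*(-4*(1 + 4))) = √(270 + (-1*1²)*(-4*5)) = √(270 - 1*1*(-20)) = √(270 - 1*(-20)) = √(270 + 20) = √290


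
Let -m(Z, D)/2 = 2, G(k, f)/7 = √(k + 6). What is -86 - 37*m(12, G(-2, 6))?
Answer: 62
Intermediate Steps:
G(k, f) = 7*√(6 + k) (G(k, f) = 7*√(k + 6) = 7*√(6 + k))
m(Z, D) = -4 (m(Z, D) = -2*2 = -4)
-86 - 37*m(12, G(-2, 6)) = -86 - 37*(-4) = -86 + 148 = 62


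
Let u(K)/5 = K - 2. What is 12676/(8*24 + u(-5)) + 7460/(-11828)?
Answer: 37190127/464249 ≈ 80.108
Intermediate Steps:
u(K) = -10 + 5*K (u(K) = 5*(K - 2) = 5*(-2 + K) = -10 + 5*K)
12676/(8*24 + u(-5)) + 7460/(-11828) = 12676/(8*24 + (-10 + 5*(-5))) + 7460/(-11828) = 12676/(192 + (-10 - 25)) + 7460*(-1/11828) = 12676/(192 - 35) - 1865/2957 = 12676/157 - 1865/2957 = 37190127/464249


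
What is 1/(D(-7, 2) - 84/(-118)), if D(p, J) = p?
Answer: -59/371 ≈ -0.15903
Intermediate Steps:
1/(D(-7, 2) - 84/(-118)) = 1/(-7 - 84/(-118)) = 1/(-7 - 84*(-1/118)) = 1/(-7 + 42/59) = 1/(-371/59) = -59/371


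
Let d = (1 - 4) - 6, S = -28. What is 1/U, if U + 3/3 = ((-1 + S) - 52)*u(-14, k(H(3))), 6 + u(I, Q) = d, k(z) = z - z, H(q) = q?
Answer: 1/1214 ≈ 0.00082372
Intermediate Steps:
k(z) = 0
d = -9 (d = -3 - 6 = -9)
u(I, Q) = -15 (u(I, Q) = -6 - 9 = -15)
U = 1214 (U = -1 + ((-1 - 28) - 52)*(-15) = -1 + (-29 - 52)*(-15) = -1 - 81*(-15) = -1 + 1215 = 1214)
1/U = 1/1214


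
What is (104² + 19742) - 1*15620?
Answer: 14938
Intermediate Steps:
(104² + 19742) - 1*15620 = (10816 + 19742) - 15620 = 30558 - 15620 = 14938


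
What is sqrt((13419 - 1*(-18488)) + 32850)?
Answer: 29*sqrt(77) ≈ 254.47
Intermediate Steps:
sqrt((13419 - 1*(-18488)) + 32850) = sqrt((13419 + 18488) + 32850) = sqrt(31907 + 32850) = sqrt(64757) = 29*sqrt(77)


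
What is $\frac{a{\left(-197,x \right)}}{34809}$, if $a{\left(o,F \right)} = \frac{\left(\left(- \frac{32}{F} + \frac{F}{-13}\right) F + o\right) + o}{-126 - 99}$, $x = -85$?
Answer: $\frac{12763}{101816325} \approx 0.00012535$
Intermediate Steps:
$a{\left(o,F \right)} = - \frac{2 o}{225} - \frac{F \left(- \frac{32}{F} - \frac{F}{13}\right)}{225}$ ($a{\left(o,F \right)} = \frac{\left(\left(- \frac{32}{F} + F \left(- \frac{1}{13}\right)\right) F + o\right) + o}{-225} = \left(\left(\left(- \frac{32}{F} - \frac{F}{13}\right) F + o\right) + o\right) \left(- \frac{1}{225}\right) = \left(\left(F \left(- \frac{32}{F} - \frac{F}{13}\right) + o\right) + o\right) \left(- \frac{1}{225}\right) = \left(\left(o + F \left(- \frac{32}{F} - \frac{F}{13}\right)\right) + o\right) \left(- \frac{1}{225}\right) = \left(2 o + F \left(- \frac{32}{F} - \frac{F}{13}\right)\right) \left(- \frac{1}{225}\right) = - \frac{2 o}{225} - \frac{F \left(- \frac{32}{F} - \frac{F}{13}\right)}{225}$)
$\frac{a{\left(-197,x \right)}}{34809} = \frac{\frac{32}{225} - - \frac{394}{225} + \frac{\left(-85\right)^{2}}{2925}}{34809} = \left(\frac{32}{225} + \frac{394}{225} + \frac{1}{2925} \cdot 7225\right) \frac{1}{34809} = \left(\frac{32}{225} + \frac{394}{225} + \frac{289}{117}\right) \frac{1}{34809} = \frac{12763}{2925} \cdot \frac{1}{34809} = \frac{12763}{101816325}$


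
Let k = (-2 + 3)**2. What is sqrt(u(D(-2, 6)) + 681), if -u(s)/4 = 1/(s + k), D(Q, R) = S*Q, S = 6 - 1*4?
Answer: sqrt(6141)/3 ≈ 26.122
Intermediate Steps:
S = 2 (S = 6 - 4 = 2)
k = 1 (k = 1**2 = 1)
D(Q, R) = 2*Q
u(s) = -4/(1 + s) (u(s) = -4/(s + 1) = -4/(1 + s))
sqrt(u(D(-2, 6)) + 681) = sqrt(-4/(1 + 2*(-2)) + 681) = sqrt(-4/(1 - 4) + 681) = sqrt(-4/(-3) + 681) = sqrt(-4*(-1/3) + 681) = sqrt(4/3 + 681) = sqrt(2047/3) = sqrt(6141)/3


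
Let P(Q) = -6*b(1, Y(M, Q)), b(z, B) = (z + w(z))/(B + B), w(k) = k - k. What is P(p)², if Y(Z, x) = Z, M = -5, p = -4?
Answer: 9/25 ≈ 0.36000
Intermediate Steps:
w(k) = 0
b(z, B) = z/(2*B) (b(z, B) = (z + 0)/(B + B) = z/((2*B)) = z*(1/(2*B)) = z/(2*B))
P(Q) = ⅗ (P(Q) = -3/(-5) = -3*(-1)/5 = -6*(-⅒) = ⅗)
P(p)² = (⅗)² = 9/25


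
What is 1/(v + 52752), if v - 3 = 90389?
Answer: 1/143144 ≈ 6.9860e-6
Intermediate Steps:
v = 90392 (v = 3 + 90389 = 90392)
1/(v + 52752) = 1/(90392 + 52752) = 1/143144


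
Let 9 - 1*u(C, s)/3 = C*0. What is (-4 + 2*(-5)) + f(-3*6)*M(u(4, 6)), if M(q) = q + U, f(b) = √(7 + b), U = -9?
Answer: -14 + 18*I*√11 ≈ -14.0 + 59.699*I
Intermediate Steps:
u(C, s) = 27 (u(C, s) = 27 - 3*C*0 = 27 - 3*0 = 27 + 0 = 27)
M(q) = -9 + q (M(q) = q - 9 = -9 + q)
(-4 + 2*(-5)) + f(-3*6)*M(u(4, 6)) = (-4 + 2*(-5)) + √(7 - 3*6)*(-9 + 27) = (-4 - 10) + √(7 - 18)*18 = -14 + √(-11)*18 = -14 + (I*√11)*18 = -14 + 18*I*√11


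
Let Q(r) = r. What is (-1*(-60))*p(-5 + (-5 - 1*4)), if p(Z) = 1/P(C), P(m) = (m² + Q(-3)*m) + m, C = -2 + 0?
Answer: 15/2 ≈ 7.5000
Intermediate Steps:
C = -2
P(m) = m² - 2*m (P(m) = (m² - 3*m) + m = m² - 2*m)
p(Z) = ⅛ (p(Z) = 1/(-2*(-2 - 2)) = 1/(-2*(-4)) = 1/8 = ⅛)
(-1*(-60))*p(-5 + (-5 - 1*4)) = -1*(-60)*(⅛) = 60*(⅛) = 15/2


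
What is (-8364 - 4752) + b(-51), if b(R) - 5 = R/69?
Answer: -301570/23 ≈ -13112.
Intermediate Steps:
b(R) = 5 + R/69
(-8364 - 4752) + b(-51) = (-8364 - 4752) + (5 + (1/69)*(-51)) = -13116 + (5 - 17/23) = -13116 + 98/23 = -301570/23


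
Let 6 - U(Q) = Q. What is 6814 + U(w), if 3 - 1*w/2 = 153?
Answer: 7120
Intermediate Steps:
w = -300 (w = 6 - 2*153 = 6 - 306 = -300)
U(Q) = 6 - Q
6814 + U(w) = 6814 + (6 - 1*(-300)) = 6814 + (6 + 300) = 6814 + 306 = 7120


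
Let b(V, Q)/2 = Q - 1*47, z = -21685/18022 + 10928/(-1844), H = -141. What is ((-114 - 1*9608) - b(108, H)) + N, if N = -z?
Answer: -77588662243/8308142 ≈ -9338.9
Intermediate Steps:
z = -59232889/8308142 (z = -21685*1/18022 + 10928*(-1/1844) = -21685/18022 - 2732/461 = -59232889/8308142 ≈ -7.1295)
b(V, Q) = -94 + 2*Q (b(V, Q) = 2*(Q - 1*47) = 2*(Q - 47) = 2*(-47 + Q) = -94 + 2*Q)
N = 59232889/8308142 (N = -1*(-59232889/8308142) = 59232889/8308142 ≈ 7.1295)
((-114 - 1*9608) - b(108, H)) + N = ((-114 - 1*9608) - (-94 + 2*(-141))) + 59232889/8308142 = ((-114 - 9608) - (-94 - 282)) + 59232889/8308142 = (-9722 - 1*(-376)) + 59232889/8308142 = (-9722 + 376) + 59232889/8308142 = -9346 + 59232889/8308142 = -77588662243/8308142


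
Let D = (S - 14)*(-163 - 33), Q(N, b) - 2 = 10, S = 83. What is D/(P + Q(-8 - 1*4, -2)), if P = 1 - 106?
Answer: 4508/31 ≈ 145.42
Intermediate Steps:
Q(N, b) = 12 (Q(N, b) = 2 + 10 = 12)
P = -105
D = -13524 (D = (83 - 14)*(-163 - 33) = 69*(-196) = -13524)
D/(P + Q(-8 - 1*4, -2)) = -13524/(-105 + 12) = -13524/(-93) = -13524*(-1/93) = 4508/31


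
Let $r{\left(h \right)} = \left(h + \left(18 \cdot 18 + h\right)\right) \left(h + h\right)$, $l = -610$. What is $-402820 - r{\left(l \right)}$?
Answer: $-1495940$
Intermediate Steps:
$r{\left(h \right)} = 2 h \left(324 + 2 h\right)$ ($r{\left(h \right)} = \left(h + \left(324 + h\right)\right) 2 h = \left(324 + 2 h\right) 2 h = 2 h \left(324 + 2 h\right)$)
$-402820 - r{\left(l \right)} = -402820 - 4 \left(-610\right) \left(162 - 610\right) = -402820 - 4 \left(-610\right) \left(-448\right) = -402820 - 1093120 = -1495940$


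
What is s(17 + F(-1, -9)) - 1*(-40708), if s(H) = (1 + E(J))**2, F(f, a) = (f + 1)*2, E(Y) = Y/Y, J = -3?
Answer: 40712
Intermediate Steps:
E(Y) = 1
F(f, a) = 2 + 2*f (F(f, a) = (1 + f)*2 = 2 + 2*f)
s(H) = 4 (s(H) = (1 + 1)**2 = 2**2 = 4)
s(17 + F(-1, -9)) - 1*(-40708) = 4 - 1*(-40708) = 4 + 40708 = 40712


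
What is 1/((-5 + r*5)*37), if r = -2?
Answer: -1/555 ≈ -0.0018018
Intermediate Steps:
1/((-5 + r*5)*37) = 1/((-5 - 2*5)*37) = 1/((-5 - 10)*37) = 1/(-15*37) = 1/(-555) = -1/555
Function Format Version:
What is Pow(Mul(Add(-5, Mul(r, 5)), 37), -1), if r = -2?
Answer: Rational(-1, 555) ≈ -0.0018018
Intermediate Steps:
Pow(Mul(Add(-5, Mul(r, 5)), 37), -1) = Pow(Mul(Add(-5, Mul(-2, 5)), 37), -1) = Pow(Mul(Add(-5, -10), 37), -1) = Pow(Mul(-15, 37), -1) = Pow(-555, -1) = Rational(-1, 555)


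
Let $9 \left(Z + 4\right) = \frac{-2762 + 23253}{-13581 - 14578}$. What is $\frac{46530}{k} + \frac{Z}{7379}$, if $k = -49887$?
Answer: $- \frac{9673980848075}{10365783315507} \approx -0.93326$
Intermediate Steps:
$Z = - \frac{1034215}{253431}$ ($Z = -4 + \frac{\left(-2762 + 23253\right) \frac{1}{-13581 - 14578}}{9} = -4 + \frac{20491 \frac{1}{-13581 - 14578}}{9} = -4 + \frac{20491 \frac{1}{-28159}}{9} = -4 + \frac{20491 \left(- \frac{1}{28159}\right)}{9} = -4 + \frac{1}{9} \left(- \frac{20491}{28159}\right) = -4 - \frac{20491}{253431} = - \frac{1034215}{253431} \approx -4.0809$)
$\frac{46530}{k} + \frac{Z}{7379} = \frac{46530}{-49887} - \frac{1034215}{253431 \cdot 7379} = 46530 \left(- \frac{1}{49887}\right) - \frac{1034215}{1870067349} = - \frac{5170}{5543} - \frac{1034215}{1870067349} = - \frac{9673980848075}{10365783315507}$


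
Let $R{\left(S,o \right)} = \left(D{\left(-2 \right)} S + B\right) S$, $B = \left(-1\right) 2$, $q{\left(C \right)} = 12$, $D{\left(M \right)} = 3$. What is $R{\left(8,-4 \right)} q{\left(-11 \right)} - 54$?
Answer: $2058$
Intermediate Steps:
$B = -2$
$R{\left(S,o \right)} = S \left(-2 + 3 S\right)$ ($R{\left(S,o \right)} = \left(3 S - 2\right) S = \left(-2 + 3 S\right) S = S \left(-2 + 3 S\right)$)
$R{\left(8,-4 \right)} q{\left(-11 \right)} - 54 = 8 \left(-2 + 3 \cdot 8\right) 12 - 54 = 8 \left(-2 + 24\right) 12 - 54 = 8 \cdot 22 \cdot 12 - 54 = 176 \cdot 12 - 54 = 2112 - 54 = 2058$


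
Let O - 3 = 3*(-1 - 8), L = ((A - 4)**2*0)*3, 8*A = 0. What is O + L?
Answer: -24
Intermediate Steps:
A = 0 (A = (1/8)*0 = 0)
L = 0 (L = ((0 - 4)**2*0)*3 = ((-4)**2*0)*3 = (16*0)*3 = 0*3 = 0)
O = -24 (O = 3 + 3*(-1 - 8) = 3 + 3*(-9) = 3 - 27 = -24)
O + L = -24 + 0 = -24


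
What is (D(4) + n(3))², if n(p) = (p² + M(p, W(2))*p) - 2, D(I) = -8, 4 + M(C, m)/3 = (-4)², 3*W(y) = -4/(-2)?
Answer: 11449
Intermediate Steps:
W(y) = ⅔ (W(y) = (-4/(-2))/3 = (-4*(-½))/3 = (⅓)*2 = ⅔)
M(C, m) = 36 (M(C, m) = -12 + 3*(-4)² = -12 + 3*16 = -12 + 48 = 36)
n(p) = -2 + p² + 36*p (n(p) = (p² + 36*p) - 2 = -2 + p² + 36*p)
(D(4) + n(3))² = (-8 + (-2 + 3² + 36*3))² = (-8 + (-2 + 9 + 108))² = (-8 + 115)² = 107² = 11449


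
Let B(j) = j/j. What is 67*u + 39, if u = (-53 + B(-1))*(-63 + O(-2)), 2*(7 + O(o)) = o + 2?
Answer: 243919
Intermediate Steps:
B(j) = 1
O(o) = -6 + o/2 (O(o) = -7 + (o + 2)/2 = -7 + (2 + o)/2 = -7 + (1 + o/2) = -6 + o/2)
u = 3640 (u = (-53 + 1)*(-63 + (-6 + (1/2)*(-2))) = -52*(-63 + (-6 - 1)) = -52*(-63 - 7) = -52*(-70) = 3640)
67*u + 39 = 67*3640 + 39 = 243880 + 39 = 243919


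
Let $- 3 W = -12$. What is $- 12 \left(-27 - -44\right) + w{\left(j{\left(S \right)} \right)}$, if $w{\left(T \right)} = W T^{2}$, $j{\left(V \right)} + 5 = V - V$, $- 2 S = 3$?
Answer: $-104$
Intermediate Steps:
$S = - \frac{3}{2}$ ($S = \left(- \frac{1}{2}\right) 3 = - \frac{3}{2} \approx -1.5$)
$j{\left(V \right)} = -5$ ($j{\left(V \right)} = -5 + \left(V - V\right) = -5 + 0 = -5$)
$W = 4$ ($W = \left(- \frac{1}{3}\right) \left(-12\right) = 4$)
$w{\left(T \right)} = 4 T^{2}$
$- 12 \left(-27 - -44\right) + w{\left(j{\left(S \right)} \right)} = - 12 \left(-27 - -44\right) + 4 \left(-5\right)^{2} = - 12 \left(-27 + 44\right) + 4 \cdot 25 = \left(-12\right) 17 + 100 = -204 + 100 = -104$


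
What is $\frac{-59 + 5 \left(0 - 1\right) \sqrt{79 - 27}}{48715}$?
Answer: $- \frac{59}{48715} - \frac{2 \sqrt{13}}{9743} \approx -0.0019513$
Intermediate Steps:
$\frac{-59 + 5 \left(0 - 1\right) \sqrt{79 - 27}}{48715} = \left(-59 + 5 \left(-1\right) \sqrt{52}\right) \frac{1}{48715} = \left(-59 - 5 \cdot 2 \sqrt{13}\right) \frac{1}{48715} = \left(-59 - 10 \sqrt{13}\right) \frac{1}{48715} = - \frac{59}{48715} - \frac{2 \sqrt{13}}{9743}$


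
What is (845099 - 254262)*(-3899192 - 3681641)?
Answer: -4479036627221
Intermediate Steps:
(845099 - 254262)*(-3899192 - 3681641) = 590837*(-7580833) = -4479036627221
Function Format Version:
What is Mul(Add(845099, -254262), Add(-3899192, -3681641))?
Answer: -4479036627221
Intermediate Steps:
Mul(Add(845099, -254262), Add(-3899192, -3681641)) = Mul(590837, -7580833) = -4479036627221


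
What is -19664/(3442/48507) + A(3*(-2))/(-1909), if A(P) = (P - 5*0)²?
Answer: -910441914972/3285389 ≈ -2.7712e+5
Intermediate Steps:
A(P) = P² (A(P) = (P + 0)² = P²)
-19664/(3442/48507) + A(3*(-2))/(-1909) = -19664/(3442/48507) + (3*(-2))²/(-1909) = -19664/(3442*(1/48507)) + (-6)²*(-1/1909) = -19664/3442/48507 + 36*(-1/1909) = -19664*48507/3442 - 36/1909 = -476920824/1721 - 36/1909 = -910441914972/3285389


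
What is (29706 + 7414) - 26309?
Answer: 10811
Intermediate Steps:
(29706 + 7414) - 26309 = 37120 - 26309 = 10811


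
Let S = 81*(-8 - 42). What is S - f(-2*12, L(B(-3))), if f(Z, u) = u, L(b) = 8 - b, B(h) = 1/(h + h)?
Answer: -24349/6 ≈ -4058.2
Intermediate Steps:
B(h) = 1/(2*h)
S = -4050 (S = 81*(-50) = -4050)
S - f(-2*12, L(B(-3))) = -4050 - (8 - 1/(2*(-3))) = -4050 - (8 - (-1)/(2*3)) = -4050 - (8 - 1*(-⅙)) = -4050 - (8 + ⅙) = -4050 - 1*49/6 = -4050 - 49/6 = -24349/6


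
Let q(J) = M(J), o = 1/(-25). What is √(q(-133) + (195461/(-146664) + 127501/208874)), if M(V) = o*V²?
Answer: I*√2355069016780661717274/1823470020 ≈ 26.614*I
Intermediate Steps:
o = -1/25 ≈ -0.040000
M(V) = -V²/25
q(J) = -J²/25
√(q(-133) + (195461/(-146664) + 127501/208874)) = √(-1/25*(-133)² + (195461/(-146664) + 127501/208874)) = √(-1/25*17689 + (195461*(-1/146664) + 127501*(1/208874))) = √(-17689/25 + (-27923/20952 + 127501/208874)) = √(-17689/25 - 1580493875/2188164024) = √(-38745945767411/54704100600) = I*√2355069016780661717274/1823470020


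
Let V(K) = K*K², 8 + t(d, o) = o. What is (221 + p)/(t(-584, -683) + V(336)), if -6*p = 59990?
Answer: -29332/113797095 ≈ -0.00025776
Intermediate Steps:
p = -29995/3 (p = -⅙*59990 = -29995/3 ≈ -9998.3)
t(d, o) = -8 + o
V(K) = K³
(221 + p)/(t(-584, -683) + V(336)) = (221 - 29995/3)/((-8 - 683) + 336³) = -29332/(3*(-691 + 37933056)) = -29332/3/37932365 = -29332/3*1/37932365 = -29332/113797095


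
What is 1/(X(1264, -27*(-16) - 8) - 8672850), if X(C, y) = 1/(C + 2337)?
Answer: -3601/31230932849 ≈ -1.1530e-7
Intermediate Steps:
X(C, y) = 1/(2337 + C)
1/(X(1264, -27*(-16) - 8) - 8672850) = 1/(1/(2337 + 1264) - 8672850) = 1/(1/3601 - 8672850) = 1/(-31230932849/3601) = -3601/31230932849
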